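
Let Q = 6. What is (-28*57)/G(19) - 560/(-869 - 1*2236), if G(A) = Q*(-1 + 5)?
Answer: -82369/1242 ≈ -66.320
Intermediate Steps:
G(A) = 24 (G(A) = 6*(-1 + 5) = 6*4 = 24)
(-28*57)/G(19) - 560/(-869 - 1*2236) = -28*57/24 - 560/(-869 - 1*2236) = -1596*1/24 - 560/(-869 - 2236) = -133/2 - 560/(-3105) = -133/2 - 560*(-1/3105) = -133/2 + 112/621 = -82369/1242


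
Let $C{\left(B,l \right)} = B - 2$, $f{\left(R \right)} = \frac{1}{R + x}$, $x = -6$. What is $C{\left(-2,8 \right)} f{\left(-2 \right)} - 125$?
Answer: $- \frac{249}{2} \approx -124.5$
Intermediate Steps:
$f{\left(R \right)} = \frac{1}{-6 + R}$ ($f{\left(R \right)} = \frac{1}{R - 6} = \frac{1}{-6 + R}$)
$C{\left(B,l \right)} = -2 + B$
$C{\left(-2,8 \right)} f{\left(-2 \right)} - 125 = \frac{-2 - 2}{-6 - 2} - 125 = - \frac{4}{-8} - 125 = \left(-4\right) \left(- \frac{1}{8}\right) - 125 = \frac{1}{2} - 125 = - \frac{249}{2}$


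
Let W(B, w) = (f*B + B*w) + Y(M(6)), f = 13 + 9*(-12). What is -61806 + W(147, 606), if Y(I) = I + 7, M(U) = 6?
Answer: 13324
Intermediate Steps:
Y(I) = 7 + I
f = -95 (f = 13 - 108 = -95)
W(B, w) = 13 - 95*B + B*w (W(B, w) = (-95*B + B*w) + (7 + 6) = (-95*B + B*w) + 13 = 13 - 95*B + B*w)
-61806 + W(147, 606) = -61806 + (13 - 95*147 + 147*606) = -61806 + (13 - 13965 + 89082) = -61806 + 75130 = 13324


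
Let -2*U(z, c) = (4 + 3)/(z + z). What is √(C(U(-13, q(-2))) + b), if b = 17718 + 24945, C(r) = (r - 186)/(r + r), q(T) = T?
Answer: √8226638/14 ≈ 204.87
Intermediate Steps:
U(z, c) = -7/(4*z) (U(z, c) = -(4 + 3)/(2*(z + z)) = -7/(2*(2*z)) = -7*1/(2*z)/2 = -7/(4*z))
C(r) = (-186 + r)/(2*r) (C(r) = (-186 + r)/((2*r)) = (-186 + r)*(1/(2*r)) = (-186 + r)/(2*r))
b = 42663
√(C(U(-13, q(-2))) + b) = √((-186 - 7/4/(-13))/(2*((-7/4/(-13)))) + 42663) = √((-186 - 7/4*(-1/13))/(2*((-7/4*(-1/13)))) + 42663) = √((-186 + 7/52)/(2*(7/52)) + 42663) = √((½)*(52/7)*(-9665/52) + 42663) = √(-9665/14 + 42663) = √(587617/14) = √8226638/14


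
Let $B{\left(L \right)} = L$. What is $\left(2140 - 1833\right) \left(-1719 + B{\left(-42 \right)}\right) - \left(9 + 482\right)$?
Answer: $-541118$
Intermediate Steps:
$\left(2140 - 1833\right) \left(-1719 + B{\left(-42 \right)}\right) - \left(9 + 482\right) = \left(2140 - 1833\right) \left(-1719 - 42\right) - \left(9 + 482\right) = 307 \left(-1761\right) - 491 = -540627 - 491 = -541118$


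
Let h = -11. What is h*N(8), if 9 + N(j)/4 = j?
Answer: 44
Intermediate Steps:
N(j) = -36 + 4*j
h*N(8) = -11*(-36 + 4*8) = -11*(-36 + 32) = -11*(-4) = 44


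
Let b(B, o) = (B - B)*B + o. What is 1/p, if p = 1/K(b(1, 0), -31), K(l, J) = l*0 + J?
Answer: -31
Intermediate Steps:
b(B, o) = o (b(B, o) = 0*B + o = 0 + o = o)
K(l, J) = J (K(l, J) = 0 + J = J)
p = -1/31 (p = 1/(-31) = -1/31 ≈ -0.032258)
1/p = 1/(-1/31) = -31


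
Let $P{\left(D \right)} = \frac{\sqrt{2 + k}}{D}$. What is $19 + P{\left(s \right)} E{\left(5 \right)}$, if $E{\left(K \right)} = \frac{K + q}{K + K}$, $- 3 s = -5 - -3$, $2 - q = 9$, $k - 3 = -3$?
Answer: $19 - \frac{3 \sqrt{2}}{10} \approx 18.576$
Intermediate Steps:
$k = 0$ ($k = 3 - 3 = 0$)
$q = -7$ ($q = 2 - 9 = -7$)
$s = \frac{2}{3}$ ($s = - \frac{-5 - -3}{3} = - \frac{-5 + 3}{3} = \left(- \frac{1}{3}\right) \left(-2\right) = \frac{2}{3} \approx 0.66667$)
$E{\left(K \right)} = \frac{-7 + K}{2 K}$ ($E{\left(K \right)} = \frac{K - 7}{K + K} = \frac{-7 + K}{2 K}$)
$P{\left(D \right)} = \frac{\sqrt{2}}{D}$ ($P{\left(D \right)} = \frac{\sqrt{2 + 0}}{D} = \frac{\sqrt{2}}{D}$)
$19 + P{\left(s \right)} E{\left(5 \right)} = 19 + \frac{\sqrt{2}}{\frac{2}{3}} \frac{-7 + 5}{2 \cdot 5} = 19 + \sqrt{2} \cdot \frac{3}{2} \cdot \frac{1}{2} \cdot \frac{1}{5} \left(-2\right) = 19 + \frac{3 \sqrt{2}}{2} \left(- \frac{1}{5}\right) = 19 - \frac{3 \sqrt{2}}{10}$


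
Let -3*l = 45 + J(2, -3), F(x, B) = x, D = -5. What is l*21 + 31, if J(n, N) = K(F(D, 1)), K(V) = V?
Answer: -249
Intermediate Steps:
J(n, N) = -5
l = -40/3 (l = -(45 - 5)/3 = -⅓*40 = -40/3 ≈ -13.333)
l*21 + 31 = -40/3*21 + 31 = -280 + 31 = -249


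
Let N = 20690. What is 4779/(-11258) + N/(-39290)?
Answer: -42069493/44232682 ≈ -0.95110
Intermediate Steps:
4779/(-11258) + N/(-39290) = 4779/(-11258) + 20690/(-39290) = 4779*(-1/11258) + 20690*(-1/39290) = -4779/11258 - 2069/3929 = -42069493/44232682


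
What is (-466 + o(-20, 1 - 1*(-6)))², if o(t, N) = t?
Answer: 236196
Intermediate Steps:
(-466 + o(-20, 1 - 1*(-6)))² = (-466 - 20)² = (-486)² = 236196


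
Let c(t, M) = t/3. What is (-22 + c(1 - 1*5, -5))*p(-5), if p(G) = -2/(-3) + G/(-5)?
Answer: -350/9 ≈ -38.889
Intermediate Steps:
c(t, M) = t/3 (c(t, M) = t*(⅓) = t/3)
p(G) = ⅔ - G/5 (p(G) = -2*(-⅓) + G*(-⅕) = ⅔ - G/5)
(-22 + c(1 - 1*5, -5))*p(-5) = (-22 + (1 - 1*5)/3)*(⅔ - ⅕*(-5)) = (-22 + (1 - 5)/3)*(⅔ + 1) = (-22 + (⅓)*(-4))*(5/3) = (-22 - 4/3)*(5/3) = -70/3*5/3 = -350/9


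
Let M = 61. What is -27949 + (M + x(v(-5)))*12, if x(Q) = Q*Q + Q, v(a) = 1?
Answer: -27193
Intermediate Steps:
x(Q) = Q + Q² (x(Q) = Q² + Q = Q + Q²)
-27949 + (M + x(v(-5)))*12 = -27949 + (61 + 1*(1 + 1))*12 = -27949 + (61 + 1*2)*12 = -27949 + (61 + 2)*12 = -27949 + 63*12 = -27949 + 756 = -27193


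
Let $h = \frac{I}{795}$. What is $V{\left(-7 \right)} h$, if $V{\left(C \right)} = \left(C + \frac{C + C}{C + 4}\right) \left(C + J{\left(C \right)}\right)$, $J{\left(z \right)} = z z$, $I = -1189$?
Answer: $\frac{116522}{795} \approx 146.57$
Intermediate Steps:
$J{\left(z \right)} = z^{2}$
$h = - \frac{1189}{795} \approx -1.4956$
$V{\left(C \right)} = \left(C + C^{2}\right) \left(C + \frac{2 C}{4 + C}\right)$ ($V{\left(C \right)} = \left(C + \frac{C + C}{C + 4}\right) \left(C + C^{2}\right) = \left(C + \frac{2 C}{4 + C}\right) \left(C + C^{2}\right) = \left(C + C^{2}\right) \left(C + \frac{2 C}{4 + C}\right)$)
$V{\left(-7 \right)} h = \frac{\left(-7\right)^{2} \left(6 + \left(-7\right)^{2} + 7 \left(-7\right)\right)}{4 - 7} \left(- \frac{1189}{795}\right) = \frac{49 \left(6 + 49 - 49\right)}{-3} \left(- \frac{1189}{795}\right) = 49 \left(- \frac{1}{3}\right) 6 \left(- \frac{1189}{795}\right) = \left(-98\right) \left(- \frac{1189}{795}\right) = \frac{116522}{795}$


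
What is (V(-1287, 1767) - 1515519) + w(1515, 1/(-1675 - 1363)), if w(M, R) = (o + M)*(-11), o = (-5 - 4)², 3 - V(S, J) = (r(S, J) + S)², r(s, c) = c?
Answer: -1763472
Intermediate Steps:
V(S, J) = 3 - (J + S)²
o = 81 (o = (-9)² = 81)
w(M, R) = -891 - 11*M (w(M, R) = (81 + M)*(-11) = -891 - 11*M)
(V(-1287, 1767) - 1515519) + w(1515, 1/(-1675 - 1363)) = ((3 - (1767 - 1287)²) - 1515519) + (-891 - 11*1515) = ((3 - 1*480²) - 1515519) + (-891 - 16665) = ((3 - 1*230400) - 1515519) - 17556 = ((3 - 230400) - 1515519) - 17556 = (-230397 - 1515519) - 17556 = -1745916 - 17556 = -1763472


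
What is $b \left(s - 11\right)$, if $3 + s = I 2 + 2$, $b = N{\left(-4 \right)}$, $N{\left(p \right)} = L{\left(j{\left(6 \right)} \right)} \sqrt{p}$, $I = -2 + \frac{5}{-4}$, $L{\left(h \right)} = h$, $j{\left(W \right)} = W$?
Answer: $- 222 i \approx - 222.0 i$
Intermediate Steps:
$I = - \frac{13}{4}$ ($I = -2 + 5 \left(- \frac{1}{4}\right) = -2 - \frac{5}{4} = - \frac{13}{4} \approx -3.25$)
$N{\left(p \right)} = 6 \sqrt{p}$
$b = 12 i$ ($b = 6 \sqrt{-4} = 6 \cdot 2 i = 12 i \approx 12.0 i$)
$s = - \frac{15}{2}$ ($s = -3 + \left(\left(- \frac{13}{4}\right) 2 + 2\right) = -3 + \left(- \frac{13}{2} + 2\right) = -3 - \frac{9}{2} = - \frac{15}{2} \approx -7.5$)
$b \left(s - 11\right) = 12 i \left(- \frac{15}{2} - 11\right) = 12 i \left(- \frac{37}{2}\right) = - 222 i$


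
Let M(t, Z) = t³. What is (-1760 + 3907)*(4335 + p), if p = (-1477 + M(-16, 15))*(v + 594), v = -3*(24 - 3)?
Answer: -6344230416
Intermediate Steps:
v = -63 (v = -3*21 = -63)
p = -2959263 (p = (-1477 + (-16)³)*(-63 + 594) = (-1477 - 4096)*531 = -5573*531 = -2959263)
(-1760 + 3907)*(4335 + p) = (-1760 + 3907)*(4335 - 2959263) = 2147*(-2954928) = -6344230416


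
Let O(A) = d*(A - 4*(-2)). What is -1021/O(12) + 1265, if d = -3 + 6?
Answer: 74879/60 ≈ 1248.0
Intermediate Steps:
d = 3
O(A) = 24 + 3*A (O(A) = 3*(A - 4*(-2)) = 3*(A + 8) = 3*(8 + A) = 24 + 3*A)
-1021/O(12) + 1265 = -1021/(24 + 3*12) + 1265 = -1021/(24 + 36) + 1265 = -1021/60 + 1265 = 74879/60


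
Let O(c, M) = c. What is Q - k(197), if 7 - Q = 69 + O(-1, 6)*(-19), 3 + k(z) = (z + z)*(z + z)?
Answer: -155314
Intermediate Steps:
k(z) = -3 + 4*z**2 (k(z) = -3 + (z + z)*(z + z) = -3 + (2*z)*(2*z) = -3 + 4*z**2)
Q = -81 (Q = 7 - (69 - 1*(-19)) = 7 - (69 + 19) = 7 - 1*88 = 7 - 88 = -81)
Q - k(197) = -81 - (-3 + 4*197**2) = -81 - (-3 + 4*38809) = -81 - (-3 + 155236) = -81 - 1*155233 = -81 - 155233 = -155314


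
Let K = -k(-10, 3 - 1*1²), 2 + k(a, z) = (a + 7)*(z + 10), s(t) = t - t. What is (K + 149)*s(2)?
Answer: 0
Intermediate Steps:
s(t) = 0
k(a, z) = -2 + (7 + a)*(10 + z) (k(a, z) = -2 + (a + 7)*(z + 10) = -2 + (7 + a)*(10 + z))
K = 38 (K = -(68 + 7*(3 - 1*1²) + 10*(-10) - 10*(3 - 1*1²)) = -(68 + 7*(3 - 1*1) - 100 - 10*(3 - 1*1)) = -(68 + 7*(3 - 1) - 100 - 10*(3 - 1)) = -(68 + 7*2 - 100 - 10*2) = -(68 + 14 - 100 - 20) = -1*(-38) = 38)
(K + 149)*s(2) = (38 + 149)*0 = 187*0 = 0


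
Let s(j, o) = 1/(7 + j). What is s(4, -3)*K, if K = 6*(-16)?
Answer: -96/11 ≈ -8.7273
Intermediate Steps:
K = -96
s(4, -3)*K = -96/(7 + 4) = -96/11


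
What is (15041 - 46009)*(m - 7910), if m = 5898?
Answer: 62307616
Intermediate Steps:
(15041 - 46009)*(m - 7910) = (15041 - 46009)*(5898 - 7910) = -30968*(-2012) = 62307616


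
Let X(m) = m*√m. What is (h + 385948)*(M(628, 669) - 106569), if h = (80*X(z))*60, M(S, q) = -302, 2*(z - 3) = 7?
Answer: -41246648708 - 1667187600*√26 ≈ -4.9748e+10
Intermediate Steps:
z = 13/2 (z = 3 + (½)*7 = 3 + 7/2 = 13/2 ≈ 6.5000)
X(m) = m^(3/2)
h = 15600*√26 (h = (80*(13/2)^(3/2))*60 = (80*(13*√26/4))*60 = (260*√26)*60 = 15600*√26 ≈ 79545.)
(h + 385948)*(M(628, 669) - 106569) = (15600*√26 + 385948)*(-302 - 106569) = (385948 + 15600*√26)*(-106871) = -41246648708 - 1667187600*√26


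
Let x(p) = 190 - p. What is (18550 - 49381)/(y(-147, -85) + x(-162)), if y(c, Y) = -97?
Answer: -10277/85 ≈ -120.91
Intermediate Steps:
(18550 - 49381)/(y(-147, -85) + x(-162)) = (18550 - 49381)/(-97 + (190 - 1*(-162))) = -30831/(-97 + (190 + 162)) = -30831/(-97 + 352) = -30831/255 = -30831*1/255 = -10277/85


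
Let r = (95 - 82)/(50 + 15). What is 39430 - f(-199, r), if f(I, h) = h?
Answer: 197149/5 ≈ 39430.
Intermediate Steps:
r = 1/5 (r = 13/65 = 13*(1/65) = 1/5 ≈ 0.20000)
39430 - f(-199, r) = 39430 - 1*1/5 = 39430 - 1/5 = 197149/5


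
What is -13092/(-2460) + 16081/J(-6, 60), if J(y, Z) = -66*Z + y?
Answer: 1030301/813030 ≈ 1.2672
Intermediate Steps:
J(y, Z) = y - 66*Z
-13092/(-2460) + 16081/J(-6, 60) = -13092/(-2460) + 16081/(-6 - 66*60) = -13092*(-1/2460) + 16081/(-6 - 3960) = 1091/205 + 16081/(-3966) = 1091/205 + 16081*(-1/3966) = 1091/205 - 16081/3966 = 1030301/813030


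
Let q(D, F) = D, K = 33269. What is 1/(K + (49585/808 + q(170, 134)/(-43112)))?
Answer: 256136/8537106019 ≈ 3.0003e-5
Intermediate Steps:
1/(K + (49585/808 + q(170, 134)/(-43112))) = 1/(33269 + (49585/808 + 170/(-43112))) = 1/(33269 + (49585*(1/808) + 170*(-1/43112))) = 1/(33269 + (49585/808 - 5/1268)) = 1/(33269 + 15717435/256136) = 1/(8537106019/256136) = 256136/8537106019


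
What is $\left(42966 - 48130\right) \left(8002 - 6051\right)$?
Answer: $-10074964$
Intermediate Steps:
$\left(42966 - 48130\right) \left(8002 - 6051\right) = \left(-5164\right) 1951 = -10074964$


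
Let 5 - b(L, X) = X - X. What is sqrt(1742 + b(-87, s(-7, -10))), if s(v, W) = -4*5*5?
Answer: sqrt(1747) ≈ 41.797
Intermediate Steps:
s(v, W) = -100 (s(v, W) = -20*5 = -100)
b(L, X) = 5 (b(L, X) = 5 - (X - X) = 5 - 1*0 = 5 + 0 = 5)
sqrt(1742 + b(-87, s(-7, -10))) = sqrt(1742 + 5) = sqrt(1747)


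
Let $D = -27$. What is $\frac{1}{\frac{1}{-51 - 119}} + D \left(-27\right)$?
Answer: $559$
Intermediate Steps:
$\frac{1}{\frac{1}{-51 - 119}} + D \left(-27\right) = \frac{1}{\frac{1}{-51 - 119}} - -729 = \frac{1}{\frac{1}{-170}} + 729 = \frac{1}{- \frac{1}{170}} + 729 = -170 + 729 = 559$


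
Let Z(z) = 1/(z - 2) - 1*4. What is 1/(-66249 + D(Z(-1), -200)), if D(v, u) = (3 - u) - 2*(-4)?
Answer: -1/66038 ≈ -1.5143e-5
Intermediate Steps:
Z(z) = -4 + 1/(-2 + z) (Z(z) = 1/(-2 + z) - 4 = -4 + 1/(-2 + z))
D(v, u) = 11 - u (D(v, u) = (3 - u) + 8 = 11 - u)
1/(-66249 + D(Z(-1), -200)) = 1/(-66249 + (11 - 1*(-200))) = 1/(-66249 + (11 + 200)) = 1/(-66249 + 211) = 1/(-66038) = -1/66038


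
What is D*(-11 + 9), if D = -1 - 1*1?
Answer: 4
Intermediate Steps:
D = -2 (D = -1 - 1 = -2)
D*(-11 + 9) = -2*(-11 + 9) = -2*(-2) = 4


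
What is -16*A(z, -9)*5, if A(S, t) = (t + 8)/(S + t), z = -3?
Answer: -20/3 ≈ -6.6667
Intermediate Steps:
A(S, t) = (8 + t)/(S + t)
-16*A(z, -9)*5 = -16*(8 - 9)/(-3 - 9)*5 = -16*(-1)/(-12)*5 = -(-4)*(-1)/3*5 = -16*1/12*5 = -4/3*5 = -20/3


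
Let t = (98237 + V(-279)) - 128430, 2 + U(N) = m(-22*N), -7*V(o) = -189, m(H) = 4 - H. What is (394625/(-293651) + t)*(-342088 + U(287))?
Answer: 2974493575258452/293651 ≈ 1.0129e+10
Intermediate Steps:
V(o) = 27 (V(o) = -1/7*(-189) = 27)
U(N) = 2 + 22*N (U(N) = -2 + (4 - (-22)*N) = -2 + (4 + 22*N) = 2 + 22*N)
t = -30166 (t = (98237 + 27) - 128430 = 98264 - 128430 = -30166)
(394625/(-293651) + t)*(-342088 + U(287)) = (394625/(-293651) - 30166)*(-342088 + (2 + 22*287)) = (394625*(-1/293651) - 30166)*(-342088 + (2 + 6314)) = (-394625/293651 - 30166)*(-342088 + 6316) = -8858670691/293651*(-335772) = 2974493575258452/293651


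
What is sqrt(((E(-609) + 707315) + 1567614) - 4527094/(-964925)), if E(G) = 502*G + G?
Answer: 2*sqrt(108457445070418)/14845 ≈ 1403.1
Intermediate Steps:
E(G) = 503*G
sqrt(((E(-609) + 707315) + 1567614) - 4527094/(-964925)) = sqrt(((503*(-609) + 707315) + 1567614) - 4527094/(-964925)) = sqrt(((-306327 + 707315) + 1567614) - 4527094*(-1/964925)) = sqrt((400988 + 1567614) + 348238/74225) = sqrt(1968602 + 348238/74225) = sqrt(146119831688/74225) = 2*sqrt(108457445070418)/14845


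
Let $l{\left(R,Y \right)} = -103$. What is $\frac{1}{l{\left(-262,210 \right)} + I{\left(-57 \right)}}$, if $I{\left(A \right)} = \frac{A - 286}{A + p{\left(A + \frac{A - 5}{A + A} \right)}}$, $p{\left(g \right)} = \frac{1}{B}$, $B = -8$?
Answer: $- \frac{457}{44327} \approx -0.01031$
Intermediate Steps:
$p{\left(g \right)} = - \frac{1}{8}$ ($p{\left(g \right)} = \frac{1}{-8} = - \frac{1}{8}$)
$I{\left(A \right)} = \frac{-286 + A}{- \frac{1}{8} + A}$ ($I{\left(A \right)} = \frac{A - 286}{A - \frac{1}{8}} = \frac{-286 + A}{- \frac{1}{8} + A}$)
$\frac{1}{l{\left(-262,210 \right)} + I{\left(-57 \right)}} = \frac{1}{-103 + \frac{8 \left(-286 - 57\right)}{-1 + 8 \left(-57\right)}} = \frac{1}{-103 + 8 \frac{1}{-1 - 456} \left(-343\right)} = \frac{1}{-103 + 8 \frac{1}{-457} \left(-343\right)} = \frac{1}{-103 + 8 \left(- \frac{1}{457}\right) \left(-343\right)} = \frac{1}{-103 + \frac{2744}{457}} = \frac{1}{- \frac{44327}{457}} = - \frac{457}{44327}$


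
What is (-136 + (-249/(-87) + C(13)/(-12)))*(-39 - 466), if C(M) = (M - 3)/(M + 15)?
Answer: 327640465/4872 ≈ 67250.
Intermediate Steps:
C(M) = (-3 + M)/(15 + M)
(-136 + (-249/(-87) + C(13)/(-12)))*(-39 - 466) = (-136 + (-249/(-87) + ((-3 + 13)/(15 + 13))/(-12)))*(-39 - 466) = (-136 + (-249*(-1/87) + (10/28)*(-1/12)))*(-505) = (-136 + (83/29 + ((1/28)*10)*(-1/12)))*(-505) = (-136 + (83/29 + (5/14)*(-1/12)))*(-505) = (-136 + (83/29 - 5/168))*(-505) = (-136 + 13799/4872)*(-505) = -648793/4872*(-505) = 327640465/4872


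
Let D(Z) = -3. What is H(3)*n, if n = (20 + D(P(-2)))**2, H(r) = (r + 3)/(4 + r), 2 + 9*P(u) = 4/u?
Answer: 1734/7 ≈ 247.71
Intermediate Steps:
P(u) = -2/9 + 4/(9*u) (P(u) = -2/9 + (4/u)/9 = -2/9 + 4/(9*u))
H(r) = (3 + r)/(4 + r)
n = 289 (n = (20 - 3)**2 = 17**2 = 289)
H(3)*n = ((3 + 3)/(4 + 3))*289 = (6/7)*289 = 1734/7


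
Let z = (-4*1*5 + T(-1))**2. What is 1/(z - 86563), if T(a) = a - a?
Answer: -1/86163 ≈ -1.1606e-5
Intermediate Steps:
T(a) = 0
z = 400 (z = (-4*1*5 + 0)**2 = (-4*5 + 0)**2 = (-20 + 0)**2 = (-20)**2 = 400)
1/(z - 86563) = 1/(400 - 86563) = 1/(-86163) = -1/86163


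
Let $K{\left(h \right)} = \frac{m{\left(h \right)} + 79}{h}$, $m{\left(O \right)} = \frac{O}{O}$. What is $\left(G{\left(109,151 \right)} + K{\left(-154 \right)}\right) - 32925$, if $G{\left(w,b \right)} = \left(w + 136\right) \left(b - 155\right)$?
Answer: $- \frac{2610725}{77} \approx -33906.0$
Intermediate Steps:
$m{\left(O \right)} = 1$
$G{\left(w,b \right)} = \left(-155 + b\right) \left(136 + w\right)$ ($G{\left(w,b \right)} = \left(136 + w\right) \left(-155 + b\right) = \left(-155 + b\right) \left(136 + w\right)$)
$K{\left(h \right)} = \frac{80}{h}$ ($K{\left(h \right)} = \frac{1 + 79}{h} = \frac{80}{h}$)
$\left(G{\left(109,151 \right)} + K{\left(-154 \right)}\right) - 32925 = \left(\left(-21080 - 16895 + 136 \cdot 151 + 151 \cdot 109\right) + \frac{80}{-154}\right) - 32925 = \left(\left(-21080 - 16895 + 20536 + 16459\right) + 80 \left(- \frac{1}{154}\right)\right) - 32925 = \left(-980 - \frac{40}{77}\right) - 32925 = - \frac{75500}{77} - 32925 = - \frac{2610725}{77}$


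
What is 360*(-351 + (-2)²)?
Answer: -124920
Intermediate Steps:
360*(-351 + (-2)²) = 360*(-351 + 4) = 360*(-347) = -124920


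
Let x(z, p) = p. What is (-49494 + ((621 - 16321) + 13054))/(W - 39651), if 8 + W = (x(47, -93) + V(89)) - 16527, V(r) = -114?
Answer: 52140/56393 ≈ 0.92458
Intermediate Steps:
W = -16742 (W = -8 + ((-93 - 114) - 16527) = -8 + (-207 - 16527) = -8 - 16734 = -16742)
(-49494 + ((621 - 16321) + 13054))/(W - 39651) = (-49494 + ((621 - 16321) + 13054))/(-16742 - 39651) = (-49494 + (-15700 + 13054))/(-56393) = (-49494 - 2646)*(-1/56393) = -52140*(-1/56393) = 52140/56393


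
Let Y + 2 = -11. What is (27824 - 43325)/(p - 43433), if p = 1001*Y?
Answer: 15501/56446 ≈ 0.27462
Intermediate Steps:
Y = -13 (Y = -2 - 11 = -13)
p = -13013 (p = 1001*(-13) = -13013)
(27824 - 43325)/(p - 43433) = (27824 - 43325)/(-13013 - 43433) = -15501/(-56446) = -15501*(-1/56446) = 15501/56446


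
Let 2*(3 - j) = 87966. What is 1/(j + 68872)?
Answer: 1/24892 ≈ 4.0174e-5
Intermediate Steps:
j = -43980 (j = 3 - ½*87966 = 3 - 43983 = -43980)
1/(j + 68872) = 1/(-43980 + 68872) = 1/24892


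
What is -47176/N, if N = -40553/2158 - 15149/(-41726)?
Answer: 530993643076/207427867 ≈ 2559.9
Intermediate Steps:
N = -414855734/22511177 (N = -40553*1/2158 - 15149*(-1/41726) = -40553/2158 + 15149/41726 = -414855734/22511177 ≈ -18.429)
-47176/N = -47176/(-414855734/22511177) = -47176*(-22511177/414855734) = 530993643076/207427867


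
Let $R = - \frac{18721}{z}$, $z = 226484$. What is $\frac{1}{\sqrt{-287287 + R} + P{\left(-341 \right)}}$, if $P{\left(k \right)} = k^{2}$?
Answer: $\frac{26335786004}{3062416598258753} - \frac{2 i \sqrt{3684097888281609}}{3062416598258753} \approx 8.5997 \cdot 10^{-6} - 3.964 \cdot 10^{-8} i$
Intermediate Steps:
$R = - \frac{18721}{226484} \approx -0.082659$
$\frac{1}{\sqrt{-287287 + R} + P{\left(-341 \right)}} = \frac{1}{\sqrt{-287287 - \frac{18721}{226484}} + \left(-341\right)^{2}} = \frac{1}{\sqrt{- \frac{65065927629}{226484}} + 116281} = \frac{1}{\frac{i \sqrt{3684097888281609}}{113242} + 116281} = \frac{1}{116281 + \frac{i \sqrt{3684097888281609}}{113242}}$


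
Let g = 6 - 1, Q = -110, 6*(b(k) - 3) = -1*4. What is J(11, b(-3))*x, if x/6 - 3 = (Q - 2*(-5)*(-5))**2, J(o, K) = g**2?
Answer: 3840450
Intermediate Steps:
b(k) = 7/3 (b(k) = 3 + (-1*4)/6 = 3 + (1/6)*(-4) = 3 - 2/3 = 7/3)
g = 5
J(o, K) = 25 (J(o, K) = 5**2 = 25)
x = 153618 (x = 18 + 6*(-110 - 2*(-5)*(-5))**2 = 18 + 6*(-110 + 10*(-5))**2 = 18 + 6*(-110 - 50)**2 = 18 + 6*(-160)**2 = 18 + 6*25600 = 18 + 153600 = 153618)
J(11, b(-3))*x = 25*153618 = 3840450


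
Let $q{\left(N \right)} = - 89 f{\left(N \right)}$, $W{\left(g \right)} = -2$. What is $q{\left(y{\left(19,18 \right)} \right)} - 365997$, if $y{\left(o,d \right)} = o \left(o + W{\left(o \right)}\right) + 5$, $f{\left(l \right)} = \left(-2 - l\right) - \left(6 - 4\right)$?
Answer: $-336449$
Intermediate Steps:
$f{\left(l \right)} = -4 - l$ ($f{\left(l \right)} = \left(-2 - l\right) - 2 = -4 - l$)
$y{\left(o,d \right)} = 5 + o \left(-2 + o\right)$ ($y{\left(o,d \right)} = o \left(o - 2\right) + 5 = o \left(-2 + o\right) + 5 = 5 + o \left(-2 + o\right)$)
$q{\left(N \right)} = 356 + 89 N$ ($q{\left(N \right)} = - 89 \left(-4 - N\right) = 356 + 89 N$)
$q{\left(y{\left(19,18 \right)} \right)} - 365997 = \left(356 + 89 \left(5 + 19^{2} - 38\right)\right) - 365997 = \left(356 + 89 \left(5 + 361 - 38\right)\right) - 365997 = \left(356 + 89 \cdot 328\right) - 365997 = \left(356 + 29192\right) - 365997 = 29548 - 365997 = -336449$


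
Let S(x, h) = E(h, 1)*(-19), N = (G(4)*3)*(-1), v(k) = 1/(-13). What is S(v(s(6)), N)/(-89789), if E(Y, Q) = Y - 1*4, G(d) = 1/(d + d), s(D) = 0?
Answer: -95/102616 ≈ -0.00092578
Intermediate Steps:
v(k) = -1/13
G(d) = 1/(2*d)
N = -3/8 (N = (((½)/4)*3)*(-1) = (((½)*(¼))*3)*(-1) = ((⅛)*3)*(-1) = (3/8)*(-1) = -3/8 ≈ -0.37500)
E(Y, Q) = -4 + Y (E(Y, Q) = Y - 4 = -4 + Y)
S(x, h) = 76 - 19*h (S(x, h) = (-4 + h)*(-19) = 76 - 19*h)
S(v(s(6)), N)/(-89789) = (76 - 19*(-3/8))/(-89789) = (76 + 57/8)*(-1/89789) = (665/8)*(-1/89789) = -95/102616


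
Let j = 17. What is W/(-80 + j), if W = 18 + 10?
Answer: -4/9 ≈ -0.44444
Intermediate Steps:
W = 28
W/(-80 + j) = 28/(-80 + 17) = 28/(-63) = 28*(-1/63) = -4/9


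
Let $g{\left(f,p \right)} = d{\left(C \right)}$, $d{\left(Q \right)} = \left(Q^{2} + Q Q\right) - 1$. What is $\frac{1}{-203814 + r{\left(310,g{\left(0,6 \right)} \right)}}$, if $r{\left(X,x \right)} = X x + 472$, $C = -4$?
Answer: $- \frac{1}{193732} \approx -5.1618 \cdot 10^{-6}$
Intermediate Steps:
$d{\left(Q \right)} = -1 + 2 Q^{2}$ ($d{\left(Q \right)} = \left(Q^{2} + Q^{2}\right) - 1 = 2 Q^{2} - 1 = -1 + 2 Q^{2}$)
$g{\left(f,p \right)} = 31$ ($g{\left(f,p \right)} = -1 + 2 \left(-4\right)^{2} = -1 + 2 \cdot 16 = -1 + 32 = 31$)
$r{\left(X,x \right)} = 472 + X x$
$\frac{1}{-203814 + r{\left(310,g{\left(0,6 \right)} \right)}} = \frac{1}{-203814 + \left(472 + 310 \cdot 31\right)} = \frac{1}{-203814 + \left(472 + 9610\right)} = \frac{1}{-203814 + 10082} = \frac{1}{-193732} = - \frac{1}{193732}$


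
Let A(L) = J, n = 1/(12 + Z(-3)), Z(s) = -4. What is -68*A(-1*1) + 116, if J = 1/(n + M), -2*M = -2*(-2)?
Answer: 2284/15 ≈ 152.27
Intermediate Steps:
n = 1/8 (n = 1/(12 - 4) = 1/8 ≈ 0.12500)
M = -2 (M = -(-1)*1*(-2) = -(-1)*(-2) = -1/2*4 = -2)
J = -8/15 (J = 1/(1/8 - 2) = 1/(-15/8) = -8/15 ≈ -0.53333)
A(L) = -8/15
-68*A(-1*1) + 116 = -68*(-8/15) + 116 = 544/15 + 116 = 2284/15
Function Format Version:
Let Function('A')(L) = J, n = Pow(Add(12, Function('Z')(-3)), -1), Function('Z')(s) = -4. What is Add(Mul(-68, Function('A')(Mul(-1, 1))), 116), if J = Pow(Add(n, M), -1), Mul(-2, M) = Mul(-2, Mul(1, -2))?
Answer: Rational(2284, 15) ≈ 152.27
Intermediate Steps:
n = Rational(1, 8) (n = Pow(Add(12, -4), -1) = Pow(8, -1) = Rational(1, 8) ≈ 0.12500)
M = -2 (M = Mul(Rational(-1, 2), Mul(-2, Mul(1, -2))) = Mul(Rational(-1, 2), Mul(-2, -2)) = Mul(Rational(-1, 2), 4) = -2)
J = Rational(-8, 15) (J = Pow(Add(Rational(1, 8), -2), -1) = Pow(Rational(-15, 8), -1) = Rational(-8, 15) ≈ -0.53333)
Function('A')(L) = Rational(-8, 15)
Add(Mul(-68, Function('A')(Mul(-1, 1))), 116) = Add(Mul(-68, Rational(-8, 15)), 116) = Add(Rational(544, 15), 116) = Rational(2284, 15)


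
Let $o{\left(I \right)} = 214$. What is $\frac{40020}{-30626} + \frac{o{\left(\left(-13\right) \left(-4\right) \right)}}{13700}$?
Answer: $- \frac{135430009}{104894050} \approx -1.2911$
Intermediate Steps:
$\frac{40020}{-30626} + \frac{o{\left(\left(-13\right) \left(-4\right) \right)}}{13700} = \frac{40020}{-30626} + \frac{214}{13700} = 40020 \left(- \frac{1}{30626}\right) + 214 \cdot \frac{1}{13700} = - \frac{20010}{15313} + \frac{107}{6850} = - \frac{135430009}{104894050}$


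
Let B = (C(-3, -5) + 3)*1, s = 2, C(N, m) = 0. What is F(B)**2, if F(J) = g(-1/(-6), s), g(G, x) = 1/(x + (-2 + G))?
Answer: 36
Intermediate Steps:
g(G, x) = 1/(-2 + G + x)
B = 3 (B = (0 + 3)*1 = 3*1 = 3)
F(J) = 6 (F(J) = 1/(-2 - 1/(-6) + 2) = 1/(-2 - 1*(-1/6) + 2) = 1/(-2 + 1/6 + 2) = 1/(1/6) = 6)
F(B)**2 = 6**2 = 36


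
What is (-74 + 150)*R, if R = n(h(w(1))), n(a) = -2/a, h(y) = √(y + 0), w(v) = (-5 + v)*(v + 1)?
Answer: 38*I*√2 ≈ 53.74*I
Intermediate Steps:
w(v) = (1 + v)*(-5 + v) (w(v) = (-5 + v)*(1 + v) = (1 + v)*(-5 + v))
h(y) = √y
R = I*√2/2 (R = -2/√(-5 + 1² - 4*1) = -2/√(-5 + 1 - 4) = -2*(-I*√2/4) = -(-1)*I*√2/2 = I*√2/2 ≈ 0.70711*I)
(-74 + 150)*R = (-74 + 150)*(I*√2/2) = 76*(I*√2/2) = 38*I*√2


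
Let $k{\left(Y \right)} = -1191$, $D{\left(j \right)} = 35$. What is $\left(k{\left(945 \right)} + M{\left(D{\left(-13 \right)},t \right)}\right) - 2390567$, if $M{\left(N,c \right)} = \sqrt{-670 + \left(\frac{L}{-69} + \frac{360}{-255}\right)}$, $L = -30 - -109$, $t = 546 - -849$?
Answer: $-2391758 + \frac{i \sqrt{925390257}}{1173} \approx -2.3918 \cdot 10^{6} + 25.934 i$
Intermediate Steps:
$t = 1395$ ($t = 546 + 849 = 1395$)
$L = 79$ ($L = -30 + 109 = 79$)
$M{\left(N,c \right)} = \frac{i \sqrt{925390257}}{1173}$ ($M{\left(N,c \right)} = \sqrt{-670 + \left(\frac{79}{-69} + \frac{360}{-255}\right)} = \sqrt{-670 + \left(79 \left(- \frac{1}{69}\right) + 360 \left(- \frac{1}{255}\right)\right)} = \sqrt{-670 - \frac{2999}{1173}} = \sqrt{- \frac{788909}{1173}} = \frac{i \sqrt{925390257}}{1173}$)
$\left(k{\left(945 \right)} + M{\left(D{\left(-13 \right)},t \right)}\right) - 2390567 = \left(-1191 + \frac{i \sqrt{925390257}}{1173}\right) - 2390567 = -2391758 + \frac{i \sqrt{925390257}}{1173}$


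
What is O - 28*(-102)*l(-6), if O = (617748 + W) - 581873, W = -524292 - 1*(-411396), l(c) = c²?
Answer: 25795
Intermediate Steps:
W = -112896 (W = -524292 + 411396 = -112896)
O = -77021 (O = (617748 - 112896) - 581873 = 504852 - 581873 = -77021)
O - 28*(-102)*l(-6) = -77021 - 28*(-102)*(-6)² = -77021 - (-2856)*36 = -77021 - 1*(-102816) = -77021 + 102816 = 25795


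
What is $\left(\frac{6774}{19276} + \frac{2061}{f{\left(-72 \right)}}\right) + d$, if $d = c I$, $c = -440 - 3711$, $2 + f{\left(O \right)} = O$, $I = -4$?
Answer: $\frac{2955639692}{178303} \approx 16577.0$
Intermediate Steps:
$f{\left(O \right)} = -2 + O$
$c = -4151$ ($c = -440 - 3711 = -4151$)
$d = 16604$ ($d = \left(-4151\right) \left(-4\right) = 16604$)
$\left(\frac{6774}{19276} + \frac{2061}{f{\left(-72 \right)}}\right) + d = \left(\frac{6774}{19276} + \frac{2061}{-2 - 72}\right) + 16604 = \left(6774 \cdot \frac{1}{19276} + \frac{2061}{-74}\right) + 16604 = \left(\frac{3387}{9638} + 2061 \left(- \frac{1}{74}\right)\right) + 16604 = \left(\frac{3387}{9638} - \frac{2061}{74}\right) + 16604 = - \frac{4903320}{178303} + 16604 = \frac{2955639692}{178303}$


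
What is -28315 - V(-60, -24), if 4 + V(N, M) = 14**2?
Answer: -28507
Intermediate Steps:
V(N, M) = 192 (V(N, M) = -4 + 14**2 = -4 + 196 = 192)
-28315 - V(-60, -24) = -28315 - 1*192 = -28315 - 192 = -28507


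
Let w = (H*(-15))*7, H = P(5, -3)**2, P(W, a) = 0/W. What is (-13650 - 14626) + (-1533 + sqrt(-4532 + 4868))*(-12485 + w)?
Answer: 19111229 - 49940*sqrt(21) ≈ 1.8882e+7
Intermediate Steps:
P(W, a) = 0
H = 0 (H = 0**2 = 0)
w = 0 (w = (0*(-15))*7 = 0*7 = 0)
(-13650 - 14626) + (-1533 + sqrt(-4532 + 4868))*(-12485 + w) = (-13650 - 14626) + (-1533 + sqrt(-4532 + 4868))*(-12485 + 0) = -28276 + (-1533 + sqrt(336))*(-12485) = -28276 + (-1533 + 4*sqrt(21))*(-12485) = -28276 + (19139505 - 49940*sqrt(21)) = 19111229 - 49940*sqrt(21)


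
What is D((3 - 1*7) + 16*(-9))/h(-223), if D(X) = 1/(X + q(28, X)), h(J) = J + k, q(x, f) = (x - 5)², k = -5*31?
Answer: -1/144018 ≈ -6.9436e-6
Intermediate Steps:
k = -155
q(x, f) = (-5 + x)²
h(J) = -155 + J (h(J) = J - 155 = -155 + J)
D(X) = 1/(529 + X) (D(X) = 1/(X + (-5 + 28)²) = 1/(X + 23²) = 1/(X + 529) = 1/(529 + X))
D((3 - 1*7) + 16*(-9))/h(-223) = 1/((529 + ((3 - 1*7) + 16*(-9)))*(-155 - 223)) = 1/((529 + ((3 - 7) - 144))*(-378)) = -1/378/(529 + (-4 - 144)) = -1/378/(529 - 148) = -1/378/381 = (1/381)*(-1/378) = -1/144018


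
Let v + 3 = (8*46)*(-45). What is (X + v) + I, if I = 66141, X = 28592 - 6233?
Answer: 71937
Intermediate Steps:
v = -16563 (v = -3 + (8*46)*(-45) = -3 + 368*(-45) = -3 - 16560 = -16563)
X = 22359
(X + v) + I = (22359 - 16563) + 66141 = 5796 + 66141 = 71937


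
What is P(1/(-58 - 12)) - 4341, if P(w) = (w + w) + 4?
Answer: -151796/35 ≈ -4337.0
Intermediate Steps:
P(w) = 4 + 2*w (P(w) = 2*w + 4 = 4 + 2*w)
P(1/(-58 - 12)) - 4341 = (4 + 2/(-58 - 12)) - 4341 = (4 + 2/(-70)) - 4341 = (4 + 2*(-1/70)) - 4341 = (4 - 1/35) - 4341 = 139/35 - 4341 = -151796/35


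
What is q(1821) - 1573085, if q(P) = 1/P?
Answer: -2864587784/1821 ≈ -1.5731e+6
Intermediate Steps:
q(1821) - 1573085 = 1/1821 - 1573085 = -2864587784/1821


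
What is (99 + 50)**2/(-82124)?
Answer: -22201/82124 ≈ -0.27034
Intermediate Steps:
(99 + 50)**2/(-82124) = 149**2*(-1/82124) = 22201*(-1/82124) = -22201/82124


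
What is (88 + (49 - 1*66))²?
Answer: 5041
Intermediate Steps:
(88 + (49 - 1*66))² = (88 + (49 - 66))² = (88 - 17)² = 71² = 5041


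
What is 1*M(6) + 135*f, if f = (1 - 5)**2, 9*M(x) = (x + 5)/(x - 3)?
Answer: 58331/27 ≈ 2160.4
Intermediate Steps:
M(x) = (5 + x)/(9*(-3 + x)) (M(x) = ((x + 5)/(x - 3))/9 = ((5 + x)/(-3 + x))/9 = (5 + x)/(9*(-3 + x)))
f = 16 (f = (-4)**2 = 16)
1*M(6) + 135*f = 1*((5 + 6)/(9*(-3 + 6))) + 135*16 = 1*((1/9)*11/3) + 2160 = 1*((1/9)*(1/3)*11) + 2160 = 1*(11/27) + 2160 = 11/27 + 2160 = 58331/27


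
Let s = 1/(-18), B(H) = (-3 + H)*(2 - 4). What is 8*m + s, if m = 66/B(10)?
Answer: -4759/126 ≈ -37.770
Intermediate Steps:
B(H) = 6 - 2*H (B(H) = (-3 + H)*(-2) = 6 - 2*H)
s = -1/18 ≈ -0.055556
m = -33/7 (m = 66/(6 - 2*10) = 66/(6 - 20) = 66/(-14) = 66*(-1/14) = -33/7 ≈ -4.7143)
8*m + s = 8*(-33/7) - 1/18 = -264/7 - 1/18 = -4759/126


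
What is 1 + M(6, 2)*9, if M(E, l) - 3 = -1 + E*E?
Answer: 343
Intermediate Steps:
M(E, l) = 2 + E**2 (M(E, l) = 3 + (-1 + E*E) = 3 + (-1 + E**2) = 2 + E**2)
1 + M(6, 2)*9 = 1 + (2 + 6**2)*9 = 1 + (2 + 36)*9 = 1 + 38*9 = 1 + 342 = 343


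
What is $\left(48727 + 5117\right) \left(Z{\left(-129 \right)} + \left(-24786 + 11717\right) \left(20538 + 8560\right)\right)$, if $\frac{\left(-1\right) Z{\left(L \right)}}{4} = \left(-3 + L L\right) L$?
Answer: $-20013629253576$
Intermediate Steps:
$Z{\left(L \right)} = - 4 L \left(-3 + L^{2}\right)$ ($Z{\left(L \right)} = - 4 \left(-3 + L L\right) L = - 4 \left(-3 + L^{2}\right) L = - 4 L \left(-3 + L^{2}\right)$)
$\left(48727 + 5117\right) \left(Z{\left(-129 \right)} + \left(-24786 + 11717\right) \left(20538 + 8560\right)\right) = \left(48727 + 5117\right) \left(4 \left(-129\right) \left(3 - \left(-129\right)^{2}\right) + \left(-24786 + 11717\right) \left(20538 + 8560\right)\right) = 53844 \left(4 \left(-129\right) \left(3 - 16641\right) - 380281762\right) = 53844 \left(4 \left(-129\right) \left(-16638\right) - 380281762\right) = 53844 \left(8585208 - 380281762\right) = 53844 \left(-371696554\right) = -20013629253576$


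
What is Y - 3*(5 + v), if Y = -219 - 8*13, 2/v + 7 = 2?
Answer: -1684/5 ≈ -336.80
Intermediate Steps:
v = -⅖ (v = 2/(-7 + 2) = 2/(-5) = 2*(-⅕) = -⅖ ≈ -0.40000)
Y = -323 (Y = -219 - 104 = -323)
Y - 3*(5 + v) = -323 - 3*(5 - ⅖) = -323 - 3*23/5 = -323 - 1*69/5 = -323 - 69/5 = -1684/5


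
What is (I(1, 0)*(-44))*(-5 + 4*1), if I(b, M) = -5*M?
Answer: 0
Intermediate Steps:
(I(1, 0)*(-44))*(-5 + 4*1) = (-5*0*(-44))*(-5 + 4*1) = (0*(-44))*(-5 + 4) = 0*(-1) = 0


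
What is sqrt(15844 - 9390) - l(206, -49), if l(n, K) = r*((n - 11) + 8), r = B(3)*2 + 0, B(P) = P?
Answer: -1218 + sqrt(6454) ≈ -1137.7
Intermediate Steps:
r = 6 (r = 3*2 + 0 = 6 + 0 = 6)
l(n, K) = -18 + 6*n (l(n, K) = 6*((n - 11) + 8) = 6*((-11 + n) + 8) = 6*(-3 + n) = -18 + 6*n)
sqrt(15844 - 9390) - l(206, -49) = sqrt(15844 - 9390) - (-18 + 6*206) = sqrt(6454) - (-18 + 1236) = sqrt(6454) - 1*1218 = sqrt(6454) - 1218 = -1218 + sqrt(6454)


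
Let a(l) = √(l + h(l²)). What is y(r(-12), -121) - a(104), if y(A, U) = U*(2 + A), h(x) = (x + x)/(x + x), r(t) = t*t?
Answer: -17666 - √105 ≈ -17676.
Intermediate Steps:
r(t) = t²
h(x) = 1 (h(x) = (2*x)/((2*x)) = (2*x)*(1/(2*x)) = 1)
a(l) = √(1 + l) (a(l) = √(l + 1) = √(1 + l))
y(r(-12), -121) - a(104) = -121*(2 + (-12)²) - √(1 + 104) = -121*(2 + 144) - √105 = -121*146 - √105 = -17666 - √105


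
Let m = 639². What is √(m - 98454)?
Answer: √309867 ≈ 556.66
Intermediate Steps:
m = 408321
√(m - 98454) = √(408321 - 98454) = √309867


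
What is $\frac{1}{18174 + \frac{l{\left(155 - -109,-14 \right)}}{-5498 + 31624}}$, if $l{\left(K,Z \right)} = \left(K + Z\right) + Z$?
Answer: $\frac{13063}{237407080} \approx 5.5024 \cdot 10^{-5}$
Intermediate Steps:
$l{\left(K,Z \right)} = K + 2 Z$
$\frac{1}{18174 + \frac{l{\left(155 - -109,-14 \right)}}{-5498 + 31624}} = \frac{1}{18174 + \frac{\left(155 - -109\right) + 2 \left(-14\right)}{-5498 + 31624}} = \frac{1}{18174 + \frac{\left(155 + 109\right) - 28}{26126}} = \frac{1}{18174 + \left(264 - 28\right) \frac{1}{26126}} = \frac{1}{18174 + 236 \cdot \frac{1}{26126}} = \frac{1}{18174 + \frac{118}{13063}} = \frac{1}{\frac{237407080}{13063}} = \frac{13063}{237407080}$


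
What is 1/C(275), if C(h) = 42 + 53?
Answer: 1/95 ≈ 0.010526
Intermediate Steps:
C(h) = 95
1/C(275) = 1/95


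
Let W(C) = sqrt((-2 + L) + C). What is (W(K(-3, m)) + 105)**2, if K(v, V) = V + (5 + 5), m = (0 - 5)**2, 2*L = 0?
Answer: (105 + sqrt(33))**2 ≈ 12264.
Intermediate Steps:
L = 0 (L = (1/2)*0 = 0)
m = 25 (m = (-5)**2 = 25)
K(v, V) = 10 + V (K(v, V) = V + 10 = 10 + V)
W(C) = sqrt(-2 + C) (W(C) = sqrt((-2 + 0) + C) = sqrt(-2 + C))
(W(K(-3, m)) + 105)**2 = (sqrt(-2 + (10 + 25)) + 105)**2 = (sqrt(-2 + 35) + 105)**2 = (sqrt(33) + 105)**2 = (105 + sqrt(33))**2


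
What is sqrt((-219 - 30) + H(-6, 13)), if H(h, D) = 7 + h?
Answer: 2*I*sqrt(62) ≈ 15.748*I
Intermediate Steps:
sqrt((-219 - 30) + H(-6, 13)) = sqrt((-219 - 30) + (7 - 6)) = sqrt(-249 + 1) = sqrt(-248) = 2*I*sqrt(62)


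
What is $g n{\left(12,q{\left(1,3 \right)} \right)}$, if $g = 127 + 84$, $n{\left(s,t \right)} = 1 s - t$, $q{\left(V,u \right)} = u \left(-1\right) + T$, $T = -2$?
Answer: $3587$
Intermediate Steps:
$q{\left(V,u \right)} = -2 - u$ ($q{\left(V,u \right)} = u \left(-1\right) - 2 = - u - 2 = -2 - u$)
$n{\left(s,t \right)} = s - t$
$g = 211$
$g n{\left(12,q{\left(1,3 \right)} \right)} = 211 \left(12 - \left(-2 - 3\right)\right) = 211 \left(12 - -5\right) = 211 \left(12 + 5\right) = 211 \cdot 17 = 3587$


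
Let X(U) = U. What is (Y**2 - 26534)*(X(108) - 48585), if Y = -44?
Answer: 1192437246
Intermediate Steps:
(Y**2 - 26534)*(X(108) - 48585) = ((-44)**2 - 26534)*(108 - 48585) = (1936 - 26534)*(-48477) = -24598*(-48477) = 1192437246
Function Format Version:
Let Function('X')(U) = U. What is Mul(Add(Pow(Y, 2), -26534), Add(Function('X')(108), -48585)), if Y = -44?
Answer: 1192437246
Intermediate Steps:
Mul(Add(Pow(Y, 2), -26534), Add(Function('X')(108), -48585)) = Mul(Add(Pow(-44, 2), -26534), Add(108, -48585)) = Mul(Add(1936, -26534), -48477) = Mul(-24598, -48477) = 1192437246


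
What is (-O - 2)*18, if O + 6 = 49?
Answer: -810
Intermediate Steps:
O = 43 (O = -6 + 49 = 43)
(-O - 2)*18 = (-1*43 - 2)*18 = (-43 - 2)*18 = -45*18 = -810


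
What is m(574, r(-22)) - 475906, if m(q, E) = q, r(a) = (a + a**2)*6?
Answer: -475332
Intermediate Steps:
r(a) = 6*a + 6*a**2
m(574, r(-22)) - 475906 = 574 - 475906 = -475332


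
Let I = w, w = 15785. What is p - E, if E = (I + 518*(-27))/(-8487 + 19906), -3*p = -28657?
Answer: 327228886/34257 ≈ 9552.2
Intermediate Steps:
p = 28657/3 (p = -⅓*(-28657) = 28657/3 ≈ 9552.3)
I = 15785
E = 1799/11419 (E = (15785 + 518*(-27))/(-8487 + 19906) = (15785 - 13986)/11419 = 1799*(1/11419) = 1799/11419 ≈ 0.15754)
p - E = 28657/3 - 1*1799/11419 = 28657/3 - 1799/11419 = 327228886/34257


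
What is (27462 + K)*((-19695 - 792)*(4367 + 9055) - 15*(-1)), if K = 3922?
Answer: -8629862444616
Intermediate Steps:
(27462 + K)*((-19695 - 792)*(4367 + 9055) - 15*(-1)) = (27462 + 3922)*((-19695 - 792)*(4367 + 9055) - 15*(-1)) = 31384*(-20487*13422 + 15) = 31384*(-274976514 + 15) = 31384*(-274976499) = -8629862444616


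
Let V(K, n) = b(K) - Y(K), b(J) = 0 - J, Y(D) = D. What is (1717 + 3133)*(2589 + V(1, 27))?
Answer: 12546950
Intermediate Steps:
b(J) = -J
V(K, n) = -2*K (V(K, n) = -K - K = -2*K)
(1717 + 3133)*(2589 + V(1, 27)) = (1717 + 3133)*(2589 - 2*1) = 4850*(2589 - 2) = 4850*2587 = 12546950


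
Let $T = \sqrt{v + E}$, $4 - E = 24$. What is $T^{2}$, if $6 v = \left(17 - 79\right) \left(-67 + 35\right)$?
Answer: $\frac{932}{3} \approx 310.67$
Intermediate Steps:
$E = -20$ ($E = 4 - 24 = -20$)
$v = \frac{992}{3}$ ($v = \frac{\left(17 - 79\right) \left(-67 + 35\right)}{6} = \frac{\left(-62\right) \left(-32\right)}{6} = \frac{1}{6} \cdot 1984 = \frac{992}{3} \approx 330.67$)
$T = \frac{2 \sqrt{699}}{3}$ ($T = \sqrt{\frac{992}{3} - 20} = \sqrt{\frac{932}{3}} = \frac{2 \sqrt{699}}{3} \approx 17.626$)
$T^{2} = \left(\frac{2 \sqrt{699}}{3}\right)^{2} = \frac{932}{3}$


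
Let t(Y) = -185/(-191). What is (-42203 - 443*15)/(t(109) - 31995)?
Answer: 2332492/1527715 ≈ 1.5268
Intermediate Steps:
t(Y) = 185/191 (t(Y) = -185*(-1/191) = 185/191)
(-42203 - 443*15)/(t(109) - 31995) = (-42203 - 443*15)/(185/191 - 31995) = (-42203 - 6645)/(-6110860/191) = -48848*(-191/6110860) = 2332492/1527715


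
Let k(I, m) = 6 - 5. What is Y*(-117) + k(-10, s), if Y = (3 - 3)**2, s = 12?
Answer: 1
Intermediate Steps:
k(I, m) = 1
Y = 0 (Y = 0**2 = 0)
Y*(-117) + k(-10, s) = 0*(-117) + 1 = 0 + 1 = 1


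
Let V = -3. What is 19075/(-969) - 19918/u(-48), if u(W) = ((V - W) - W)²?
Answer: -61426739/2793627 ≈ -21.988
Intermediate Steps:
u(W) = (-3 - 2*W)² (u(W) = ((-3 - W) - W)² = (-3 - 2*W)²)
19075/(-969) - 19918/u(-48) = 19075/(-969) - 19918/(3 + 2*(-48))² = 19075*(-1/969) - 19918/(3 - 96)² = -19075/969 - 19918/((-93)²) = -19075/969 - 19918/8649 = -61426739/2793627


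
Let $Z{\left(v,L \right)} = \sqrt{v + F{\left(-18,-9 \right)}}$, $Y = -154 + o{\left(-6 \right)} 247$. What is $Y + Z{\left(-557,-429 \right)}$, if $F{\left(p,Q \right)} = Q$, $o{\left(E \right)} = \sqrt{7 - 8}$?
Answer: $-154 + 247 i + i \sqrt{566} \approx -154.0 + 270.79 i$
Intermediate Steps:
$o{\left(E \right)} = i$ ($o{\left(E \right)} = \sqrt{-1} = i$)
$Y = -154 + 247 i$ ($Y = -154 + i 247 = -154 + 247 i \approx -154.0 + 247.0 i$)
$Z{\left(v,L \right)} = \sqrt{-9 + v}$ ($Z{\left(v,L \right)} = \sqrt{v - 9} = \sqrt{-9 + v}$)
$Y + Z{\left(-557,-429 \right)} = \left(-154 + 247 i\right) + \sqrt{-9 - 557} = \left(-154 + 247 i\right) + \sqrt{-566} = \left(-154 + 247 i\right) + i \sqrt{566} = -154 + 247 i + i \sqrt{566}$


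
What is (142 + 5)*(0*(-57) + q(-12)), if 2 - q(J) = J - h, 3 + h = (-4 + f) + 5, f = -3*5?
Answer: -441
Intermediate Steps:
f = -15
h = -17 (h = -3 + ((-4 - 15) + 5) = -3 + (-19 + 5) = -3 - 14 = -17)
q(J) = -15 - J (q(J) = 2 - (J - 1*(-17)) = 2 - (J + 17) = 2 - (17 + J) = 2 + (-17 - J) = -15 - J)
(142 + 5)*(0*(-57) + q(-12)) = (142 + 5)*(0*(-57) + (-15 - 1*(-12))) = 147*(0 + (-15 + 12)) = 147*(0 - 3) = 147*(-3) = -441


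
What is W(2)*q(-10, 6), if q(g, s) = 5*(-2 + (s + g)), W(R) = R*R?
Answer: -120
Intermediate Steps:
W(R) = R²
q(g, s) = -10 + 5*g + 5*s (q(g, s) = 5*(-2 + (g + s)) = 5*(-2 + g + s) = -10 + 5*g + 5*s)
W(2)*q(-10, 6) = 2²*(-10 + 5*(-10) + 5*6) = 4*(-10 - 50 + 30) = 4*(-30) = -120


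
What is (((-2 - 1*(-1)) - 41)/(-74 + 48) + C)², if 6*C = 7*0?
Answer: 441/169 ≈ 2.6095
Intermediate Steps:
C = 0 (C = (7*0)/6 = (⅙)*0 = 0)
(((-2 - 1*(-1)) - 41)/(-74 + 48) + C)² = (((-2 - 1*(-1)) - 41)/(-74 + 48) + 0)² = (((-2 + 1) - 41)/(-26) + 0)² = ((-1 - 41)*(-1/26) + 0)² = (-42*(-1/26) + 0)² = (21/13 + 0)² = (21/13)² = 441/169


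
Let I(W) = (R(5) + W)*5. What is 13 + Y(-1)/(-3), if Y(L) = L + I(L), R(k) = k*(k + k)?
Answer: -205/3 ≈ -68.333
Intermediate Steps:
R(k) = 2*k² (R(k) = k*(2*k) = 2*k²)
I(W) = 250 + 5*W (I(W) = (2*5² + W)*5 = (2*25 + W)*5 = (50 + W)*5 = 250 + 5*W)
Y(L) = 250 + 6*L (Y(L) = L + (250 + 5*L) = 250 + 6*L)
13 + Y(-1)/(-3) = 13 + (250 + 6*(-1))/(-3) = 13 - (250 - 6)/3 = 13 - ⅓*244 = 13 - 244/3 = -205/3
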